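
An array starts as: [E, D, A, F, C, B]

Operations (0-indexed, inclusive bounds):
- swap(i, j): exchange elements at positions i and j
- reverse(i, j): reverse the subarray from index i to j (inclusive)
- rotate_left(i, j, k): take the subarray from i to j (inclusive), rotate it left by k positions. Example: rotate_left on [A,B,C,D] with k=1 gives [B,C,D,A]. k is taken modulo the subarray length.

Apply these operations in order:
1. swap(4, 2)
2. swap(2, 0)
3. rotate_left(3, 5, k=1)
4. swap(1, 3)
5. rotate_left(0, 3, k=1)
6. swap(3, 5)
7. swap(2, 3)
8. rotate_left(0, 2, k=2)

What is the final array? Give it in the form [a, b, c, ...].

Answer: [F, A, E, D, B, C]

Derivation:
After 1 (swap(4, 2)): [E, D, C, F, A, B]
After 2 (swap(2, 0)): [C, D, E, F, A, B]
After 3 (rotate_left(3, 5, k=1)): [C, D, E, A, B, F]
After 4 (swap(1, 3)): [C, A, E, D, B, F]
After 5 (rotate_left(0, 3, k=1)): [A, E, D, C, B, F]
After 6 (swap(3, 5)): [A, E, D, F, B, C]
After 7 (swap(2, 3)): [A, E, F, D, B, C]
After 8 (rotate_left(0, 2, k=2)): [F, A, E, D, B, C]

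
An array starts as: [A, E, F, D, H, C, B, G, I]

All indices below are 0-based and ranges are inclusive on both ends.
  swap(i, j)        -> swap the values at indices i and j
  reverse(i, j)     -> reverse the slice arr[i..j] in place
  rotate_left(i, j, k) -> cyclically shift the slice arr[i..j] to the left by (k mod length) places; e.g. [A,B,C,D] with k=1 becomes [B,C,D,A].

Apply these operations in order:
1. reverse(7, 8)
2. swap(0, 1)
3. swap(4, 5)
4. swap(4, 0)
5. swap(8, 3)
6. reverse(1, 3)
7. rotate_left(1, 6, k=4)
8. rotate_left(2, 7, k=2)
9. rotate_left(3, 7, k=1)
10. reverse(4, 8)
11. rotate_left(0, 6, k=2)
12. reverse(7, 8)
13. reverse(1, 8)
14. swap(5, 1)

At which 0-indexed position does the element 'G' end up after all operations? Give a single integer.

Answer: 1

Derivation:
After 1 (reverse(7, 8)): [A, E, F, D, H, C, B, I, G]
After 2 (swap(0, 1)): [E, A, F, D, H, C, B, I, G]
After 3 (swap(4, 5)): [E, A, F, D, C, H, B, I, G]
After 4 (swap(4, 0)): [C, A, F, D, E, H, B, I, G]
After 5 (swap(8, 3)): [C, A, F, G, E, H, B, I, D]
After 6 (reverse(1, 3)): [C, G, F, A, E, H, B, I, D]
After 7 (rotate_left(1, 6, k=4)): [C, H, B, G, F, A, E, I, D]
After 8 (rotate_left(2, 7, k=2)): [C, H, F, A, E, I, B, G, D]
After 9 (rotate_left(3, 7, k=1)): [C, H, F, E, I, B, G, A, D]
After 10 (reverse(4, 8)): [C, H, F, E, D, A, G, B, I]
After 11 (rotate_left(0, 6, k=2)): [F, E, D, A, G, C, H, B, I]
After 12 (reverse(7, 8)): [F, E, D, A, G, C, H, I, B]
After 13 (reverse(1, 8)): [F, B, I, H, C, G, A, D, E]
After 14 (swap(5, 1)): [F, G, I, H, C, B, A, D, E]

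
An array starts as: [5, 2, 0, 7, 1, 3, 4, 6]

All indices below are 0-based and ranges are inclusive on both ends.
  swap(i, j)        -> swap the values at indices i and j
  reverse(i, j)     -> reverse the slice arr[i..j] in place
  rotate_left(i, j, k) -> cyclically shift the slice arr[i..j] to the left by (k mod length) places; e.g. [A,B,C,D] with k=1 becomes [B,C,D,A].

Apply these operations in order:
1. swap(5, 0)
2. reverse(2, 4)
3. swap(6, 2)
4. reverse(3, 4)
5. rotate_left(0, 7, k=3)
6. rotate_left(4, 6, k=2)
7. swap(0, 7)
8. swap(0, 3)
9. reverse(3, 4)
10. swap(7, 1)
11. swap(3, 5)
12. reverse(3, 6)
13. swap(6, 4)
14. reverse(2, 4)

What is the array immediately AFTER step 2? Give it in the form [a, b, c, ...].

After 1 (swap(5, 0)): [3, 2, 0, 7, 1, 5, 4, 6]
After 2 (reverse(2, 4)): [3, 2, 1, 7, 0, 5, 4, 6]

Answer: [3, 2, 1, 7, 0, 5, 4, 6]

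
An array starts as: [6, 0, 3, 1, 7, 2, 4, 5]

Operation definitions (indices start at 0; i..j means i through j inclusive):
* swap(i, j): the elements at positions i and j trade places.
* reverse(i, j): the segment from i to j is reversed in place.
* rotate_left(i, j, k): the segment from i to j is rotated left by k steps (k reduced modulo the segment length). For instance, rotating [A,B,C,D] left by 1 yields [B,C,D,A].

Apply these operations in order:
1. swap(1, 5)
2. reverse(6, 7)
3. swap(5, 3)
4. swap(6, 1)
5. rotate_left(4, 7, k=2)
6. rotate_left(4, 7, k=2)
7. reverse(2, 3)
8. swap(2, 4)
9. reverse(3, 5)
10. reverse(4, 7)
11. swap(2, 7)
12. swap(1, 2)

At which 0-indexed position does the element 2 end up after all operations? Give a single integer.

Answer: 5

Derivation:
After 1 (swap(1, 5)): [6, 2, 3, 1, 7, 0, 4, 5]
After 2 (reverse(6, 7)): [6, 2, 3, 1, 7, 0, 5, 4]
After 3 (swap(5, 3)): [6, 2, 3, 0, 7, 1, 5, 4]
After 4 (swap(6, 1)): [6, 5, 3, 0, 7, 1, 2, 4]
After 5 (rotate_left(4, 7, k=2)): [6, 5, 3, 0, 2, 4, 7, 1]
After 6 (rotate_left(4, 7, k=2)): [6, 5, 3, 0, 7, 1, 2, 4]
After 7 (reverse(2, 3)): [6, 5, 0, 3, 7, 1, 2, 4]
After 8 (swap(2, 4)): [6, 5, 7, 3, 0, 1, 2, 4]
After 9 (reverse(3, 5)): [6, 5, 7, 1, 0, 3, 2, 4]
After 10 (reverse(4, 7)): [6, 5, 7, 1, 4, 2, 3, 0]
After 11 (swap(2, 7)): [6, 5, 0, 1, 4, 2, 3, 7]
After 12 (swap(1, 2)): [6, 0, 5, 1, 4, 2, 3, 7]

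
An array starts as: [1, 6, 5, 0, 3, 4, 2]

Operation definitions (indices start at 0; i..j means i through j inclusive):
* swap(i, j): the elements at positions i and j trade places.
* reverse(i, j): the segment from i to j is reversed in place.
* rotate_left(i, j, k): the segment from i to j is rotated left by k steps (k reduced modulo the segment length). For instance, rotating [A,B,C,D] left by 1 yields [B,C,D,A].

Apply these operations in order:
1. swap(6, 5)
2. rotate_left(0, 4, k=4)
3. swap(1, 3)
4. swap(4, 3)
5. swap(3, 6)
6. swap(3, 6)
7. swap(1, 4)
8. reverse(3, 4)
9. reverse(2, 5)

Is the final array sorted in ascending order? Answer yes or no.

Answer: no

Derivation:
After 1 (swap(6, 5)): [1, 6, 5, 0, 3, 2, 4]
After 2 (rotate_left(0, 4, k=4)): [3, 1, 6, 5, 0, 2, 4]
After 3 (swap(1, 3)): [3, 5, 6, 1, 0, 2, 4]
After 4 (swap(4, 3)): [3, 5, 6, 0, 1, 2, 4]
After 5 (swap(3, 6)): [3, 5, 6, 4, 1, 2, 0]
After 6 (swap(3, 6)): [3, 5, 6, 0, 1, 2, 4]
After 7 (swap(1, 4)): [3, 1, 6, 0, 5, 2, 4]
After 8 (reverse(3, 4)): [3, 1, 6, 5, 0, 2, 4]
After 9 (reverse(2, 5)): [3, 1, 2, 0, 5, 6, 4]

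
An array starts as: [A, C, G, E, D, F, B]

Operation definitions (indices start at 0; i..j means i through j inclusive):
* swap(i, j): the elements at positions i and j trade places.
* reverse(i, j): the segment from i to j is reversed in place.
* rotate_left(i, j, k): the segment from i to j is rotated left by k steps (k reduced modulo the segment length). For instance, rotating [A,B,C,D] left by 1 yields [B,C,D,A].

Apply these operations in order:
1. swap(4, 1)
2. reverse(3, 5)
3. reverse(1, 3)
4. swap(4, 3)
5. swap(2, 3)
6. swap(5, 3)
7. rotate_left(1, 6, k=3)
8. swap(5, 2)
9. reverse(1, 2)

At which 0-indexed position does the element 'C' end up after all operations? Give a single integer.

After 1 (swap(4, 1)): [A, D, G, E, C, F, B]
After 2 (reverse(3, 5)): [A, D, G, F, C, E, B]
After 3 (reverse(1, 3)): [A, F, G, D, C, E, B]
After 4 (swap(4, 3)): [A, F, G, C, D, E, B]
After 5 (swap(2, 3)): [A, F, C, G, D, E, B]
After 6 (swap(5, 3)): [A, F, C, E, D, G, B]
After 7 (rotate_left(1, 6, k=3)): [A, D, G, B, F, C, E]
After 8 (swap(5, 2)): [A, D, C, B, F, G, E]
After 9 (reverse(1, 2)): [A, C, D, B, F, G, E]

Answer: 1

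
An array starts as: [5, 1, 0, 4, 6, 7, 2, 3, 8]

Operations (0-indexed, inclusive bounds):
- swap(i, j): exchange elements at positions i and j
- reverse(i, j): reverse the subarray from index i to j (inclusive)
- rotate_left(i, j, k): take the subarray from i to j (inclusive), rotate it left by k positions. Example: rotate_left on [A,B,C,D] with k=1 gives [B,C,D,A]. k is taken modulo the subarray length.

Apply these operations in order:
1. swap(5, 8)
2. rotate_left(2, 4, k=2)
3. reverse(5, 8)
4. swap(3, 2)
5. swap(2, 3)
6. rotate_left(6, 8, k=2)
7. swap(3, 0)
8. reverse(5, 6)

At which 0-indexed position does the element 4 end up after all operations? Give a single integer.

Answer: 4

Derivation:
After 1 (swap(5, 8)): [5, 1, 0, 4, 6, 8, 2, 3, 7]
After 2 (rotate_left(2, 4, k=2)): [5, 1, 6, 0, 4, 8, 2, 3, 7]
After 3 (reverse(5, 8)): [5, 1, 6, 0, 4, 7, 3, 2, 8]
After 4 (swap(3, 2)): [5, 1, 0, 6, 4, 7, 3, 2, 8]
After 5 (swap(2, 3)): [5, 1, 6, 0, 4, 7, 3, 2, 8]
After 6 (rotate_left(6, 8, k=2)): [5, 1, 6, 0, 4, 7, 8, 3, 2]
After 7 (swap(3, 0)): [0, 1, 6, 5, 4, 7, 8, 3, 2]
After 8 (reverse(5, 6)): [0, 1, 6, 5, 4, 8, 7, 3, 2]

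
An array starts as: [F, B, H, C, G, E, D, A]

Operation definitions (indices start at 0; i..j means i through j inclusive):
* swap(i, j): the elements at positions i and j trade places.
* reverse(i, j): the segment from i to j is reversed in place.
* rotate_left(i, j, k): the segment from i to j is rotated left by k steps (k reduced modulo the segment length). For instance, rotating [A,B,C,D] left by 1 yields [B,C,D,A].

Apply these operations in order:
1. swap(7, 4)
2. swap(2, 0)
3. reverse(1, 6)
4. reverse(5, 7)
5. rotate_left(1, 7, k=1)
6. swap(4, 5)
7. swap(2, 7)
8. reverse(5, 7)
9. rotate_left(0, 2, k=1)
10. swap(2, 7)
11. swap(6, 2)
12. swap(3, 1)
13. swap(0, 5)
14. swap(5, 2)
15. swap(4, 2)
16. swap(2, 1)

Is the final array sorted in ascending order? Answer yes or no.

After 1 (swap(7, 4)): [F, B, H, C, A, E, D, G]
After 2 (swap(2, 0)): [H, B, F, C, A, E, D, G]
After 3 (reverse(1, 6)): [H, D, E, A, C, F, B, G]
After 4 (reverse(5, 7)): [H, D, E, A, C, G, B, F]
After 5 (rotate_left(1, 7, k=1)): [H, E, A, C, G, B, F, D]
After 6 (swap(4, 5)): [H, E, A, C, B, G, F, D]
After 7 (swap(2, 7)): [H, E, D, C, B, G, F, A]
After 8 (reverse(5, 7)): [H, E, D, C, B, A, F, G]
After 9 (rotate_left(0, 2, k=1)): [E, D, H, C, B, A, F, G]
After 10 (swap(2, 7)): [E, D, G, C, B, A, F, H]
After 11 (swap(6, 2)): [E, D, F, C, B, A, G, H]
After 12 (swap(3, 1)): [E, C, F, D, B, A, G, H]
After 13 (swap(0, 5)): [A, C, F, D, B, E, G, H]
After 14 (swap(5, 2)): [A, C, E, D, B, F, G, H]
After 15 (swap(4, 2)): [A, C, B, D, E, F, G, H]
After 16 (swap(2, 1)): [A, B, C, D, E, F, G, H]

Answer: yes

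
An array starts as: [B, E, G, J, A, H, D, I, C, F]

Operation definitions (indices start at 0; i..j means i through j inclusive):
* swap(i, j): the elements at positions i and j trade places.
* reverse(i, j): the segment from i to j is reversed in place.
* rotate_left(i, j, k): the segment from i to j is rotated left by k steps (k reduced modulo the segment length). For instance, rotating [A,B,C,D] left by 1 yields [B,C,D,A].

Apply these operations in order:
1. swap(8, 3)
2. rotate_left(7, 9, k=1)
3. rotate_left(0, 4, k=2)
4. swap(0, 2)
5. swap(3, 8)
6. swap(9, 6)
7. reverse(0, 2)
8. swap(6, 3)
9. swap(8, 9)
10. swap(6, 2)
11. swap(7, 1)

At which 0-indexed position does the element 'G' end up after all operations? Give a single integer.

After 1 (swap(8, 3)): [B, E, G, C, A, H, D, I, J, F]
After 2 (rotate_left(7, 9, k=1)): [B, E, G, C, A, H, D, J, F, I]
After 3 (rotate_left(0, 4, k=2)): [G, C, A, B, E, H, D, J, F, I]
After 4 (swap(0, 2)): [A, C, G, B, E, H, D, J, F, I]
After 5 (swap(3, 8)): [A, C, G, F, E, H, D, J, B, I]
After 6 (swap(9, 6)): [A, C, G, F, E, H, I, J, B, D]
After 7 (reverse(0, 2)): [G, C, A, F, E, H, I, J, B, D]
After 8 (swap(6, 3)): [G, C, A, I, E, H, F, J, B, D]
After 9 (swap(8, 9)): [G, C, A, I, E, H, F, J, D, B]
After 10 (swap(6, 2)): [G, C, F, I, E, H, A, J, D, B]
After 11 (swap(7, 1)): [G, J, F, I, E, H, A, C, D, B]

Answer: 0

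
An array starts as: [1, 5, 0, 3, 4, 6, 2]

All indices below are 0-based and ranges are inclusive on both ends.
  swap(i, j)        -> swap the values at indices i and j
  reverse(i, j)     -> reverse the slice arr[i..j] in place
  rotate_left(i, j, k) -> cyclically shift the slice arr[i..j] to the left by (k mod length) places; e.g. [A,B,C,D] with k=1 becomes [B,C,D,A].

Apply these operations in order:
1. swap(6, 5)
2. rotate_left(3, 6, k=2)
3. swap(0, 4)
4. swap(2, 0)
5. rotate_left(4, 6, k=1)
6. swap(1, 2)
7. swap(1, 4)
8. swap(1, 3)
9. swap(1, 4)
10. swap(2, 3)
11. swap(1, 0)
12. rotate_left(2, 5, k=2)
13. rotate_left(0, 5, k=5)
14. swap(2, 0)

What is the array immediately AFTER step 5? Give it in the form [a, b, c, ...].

After 1 (swap(6, 5)): [1, 5, 0, 3, 4, 2, 6]
After 2 (rotate_left(3, 6, k=2)): [1, 5, 0, 2, 6, 3, 4]
After 3 (swap(0, 4)): [6, 5, 0, 2, 1, 3, 4]
After 4 (swap(2, 0)): [0, 5, 6, 2, 1, 3, 4]
After 5 (rotate_left(4, 6, k=1)): [0, 5, 6, 2, 3, 4, 1]

Answer: [0, 5, 6, 2, 3, 4, 1]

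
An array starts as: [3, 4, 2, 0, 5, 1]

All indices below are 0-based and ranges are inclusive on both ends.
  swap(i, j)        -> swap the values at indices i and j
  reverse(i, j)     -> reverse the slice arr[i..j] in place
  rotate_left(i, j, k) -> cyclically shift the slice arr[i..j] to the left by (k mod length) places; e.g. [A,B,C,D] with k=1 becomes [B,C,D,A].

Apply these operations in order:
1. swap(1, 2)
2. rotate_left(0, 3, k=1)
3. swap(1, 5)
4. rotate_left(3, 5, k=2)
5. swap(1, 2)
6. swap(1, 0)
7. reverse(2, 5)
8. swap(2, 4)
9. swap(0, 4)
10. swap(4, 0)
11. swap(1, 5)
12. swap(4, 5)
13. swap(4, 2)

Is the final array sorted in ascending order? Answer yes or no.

Answer: yes

Derivation:
After 1 (swap(1, 2)): [3, 2, 4, 0, 5, 1]
After 2 (rotate_left(0, 3, k=1)): [2, 4, 0, 3, 5, 1]
After 3 (swap(1, 5)): [2, 1, 0, 3, 5, 4]
After 4 (rotate_left(3, 5, k=2)): [2, 1, 0, 4, 3, 5]
After 5 (swap(1, 2)): [2, 0, 1, 4, 3, 5]
After 6 (swap(1, 0)): [0, 2, 1, 4, 3, 5]
After 7 (reverse(2, 5)): [0, 2, 5, 3, 4, 1]
After 8 (swap(2, 4)): [0, 2, 4, 3, 5, 1]
After 9 (swap(0, 4)): [5, 2, 4, 3, 0, 1]
After 10 (swap(4, 0)): [0, 2, 4, 3, 5, 1]
After 11 (swap(1, 5)): [0, 1, 4, 3, 5, 2]
After 12 (swap(4, 5)): [0, 1, 4, 3, 2, 5]
After 13 (swap(4, 2)): [0, 1, 2, 3, 4, 5]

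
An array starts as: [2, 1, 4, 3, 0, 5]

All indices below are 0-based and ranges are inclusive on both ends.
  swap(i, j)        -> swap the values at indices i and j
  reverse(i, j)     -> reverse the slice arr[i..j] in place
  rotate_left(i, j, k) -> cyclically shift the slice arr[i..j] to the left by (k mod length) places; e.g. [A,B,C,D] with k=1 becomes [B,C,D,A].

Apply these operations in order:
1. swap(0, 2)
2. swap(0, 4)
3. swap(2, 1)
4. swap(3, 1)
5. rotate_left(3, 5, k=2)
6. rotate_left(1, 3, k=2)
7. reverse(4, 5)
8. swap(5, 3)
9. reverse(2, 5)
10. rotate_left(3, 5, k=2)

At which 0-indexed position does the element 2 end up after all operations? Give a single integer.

Answer: 5

Derivation:
After 1 (swap(0, 2)): [4, 1, 2, 3, 0, 5]
After 2 (swap(0, 4)): [0, 1, 2, 3, 4, 5]
After 3 (swap(2, 1)): [0, 2, 1, 3, 4, 5]
After 4 (swap(3, 1)): [0, 3, 1, 2, 4, 5]
After 5 (rotate_left(3, 5, k=2)): [0, 3, 1, 5, 2, 4]
After 6 (rotate_left(1, 3, k=2)): [0, 5, 3, 1, 2, 4]
After 7 (reverse(4, 5)): [0, 5, 3, 1, 4, 2]
After 8 (swap(5, 3)): [0, 5, 3, 2, 4, 1]
After 9 (reverse(2, 5)): [0, 5, 1, 4, 2, 3]
After 10 (rotate_left(3, 5, k=2)): [0, 5, 1, 3, 4, 2]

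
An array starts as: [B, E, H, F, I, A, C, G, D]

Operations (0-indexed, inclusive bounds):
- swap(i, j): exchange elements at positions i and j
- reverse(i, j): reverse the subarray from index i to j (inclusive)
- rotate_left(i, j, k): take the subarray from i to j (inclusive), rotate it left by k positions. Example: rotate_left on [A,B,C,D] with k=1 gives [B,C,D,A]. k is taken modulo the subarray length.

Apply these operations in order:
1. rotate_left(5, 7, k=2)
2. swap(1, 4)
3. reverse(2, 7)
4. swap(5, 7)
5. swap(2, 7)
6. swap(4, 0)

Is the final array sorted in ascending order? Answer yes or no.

Answer: no

Derivation:
After 1 (rotate_left(5, 7, k=2)): [B, E, H, F, I, G, A, C, D]
After 2 (swap(1, 4)): [B, I, H, F, E, G, A, C, D]
After 3 (reverse(2, 7)): [B, I, C, A, G, E, F, H, D]
After 4 (swap(5, 7)): [B, I, C, A, G, H, F, E, D]
After 5 (swap(2, 7)): [B, I, E, A, G, H, F, C, D]
After 6 (swap(4, 0)): [G, I, E, A, B, H, F, C, D]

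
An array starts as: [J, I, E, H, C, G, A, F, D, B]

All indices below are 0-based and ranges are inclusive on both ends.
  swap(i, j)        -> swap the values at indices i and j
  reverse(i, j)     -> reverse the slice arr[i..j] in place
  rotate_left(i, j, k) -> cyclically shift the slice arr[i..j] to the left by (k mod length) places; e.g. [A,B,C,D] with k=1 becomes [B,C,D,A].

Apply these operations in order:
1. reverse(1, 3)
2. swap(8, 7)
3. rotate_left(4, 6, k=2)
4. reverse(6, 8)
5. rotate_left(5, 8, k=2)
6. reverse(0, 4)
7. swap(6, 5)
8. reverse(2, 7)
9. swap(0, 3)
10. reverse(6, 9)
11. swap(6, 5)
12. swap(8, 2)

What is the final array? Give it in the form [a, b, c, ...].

After 1 (reverse(1, 3)): [J, H, E, I, C, G, A, F, D, B]
After 2 (swap(8, 7)): [J, H, E, I, C, G, A, D, F, B]
After 3 (rotate_left(4, 6, k=2)): [J, H, E, I, A, C, G, D, F, B]
After 4 (reverse(6, 8)): [J, H, E, I, A, C, F, D, G, B]
After 5 (rotate_left(5, 8, k=2)): [J, H, E, I, A, D, G, C, F, B]
After 6 (reverse(0, 4)): [A, I, E, H, J, D, G, C, F, B]
After 7 (swap(6, 5)): [A, I, E, H, J, G, D, C, F, B]
After 8 (reverse(2, 7)): [A, I, C, D, G, J, H, E, F, B]
After 9 (swap(0, 3)): [D, I, C, A, G, J, H, E, F, B]
After 10 (reverse(6, 9)): [D, I, C, A, G, J, B, F, E, H]
After 11 (swap(6, 5)): [D, I, C, A, G, B, J, F, E, H]
After 12 (swap(8, 2)): [D, I, E, A, G, B, J, F, C, H]

Answer: [D, I, E, A, G, B, J, F, C, H]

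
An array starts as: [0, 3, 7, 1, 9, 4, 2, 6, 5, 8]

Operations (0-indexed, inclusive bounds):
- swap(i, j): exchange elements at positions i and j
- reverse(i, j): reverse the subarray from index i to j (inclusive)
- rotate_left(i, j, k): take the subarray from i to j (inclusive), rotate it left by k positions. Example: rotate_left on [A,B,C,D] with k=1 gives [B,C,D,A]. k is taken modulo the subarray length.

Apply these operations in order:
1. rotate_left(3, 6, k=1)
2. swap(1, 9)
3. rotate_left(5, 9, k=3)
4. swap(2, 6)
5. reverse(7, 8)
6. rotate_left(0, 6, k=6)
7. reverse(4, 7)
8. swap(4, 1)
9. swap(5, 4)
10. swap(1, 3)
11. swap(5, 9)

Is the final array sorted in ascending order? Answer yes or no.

Answer: no

Derivation:
After 1 (rotate_left(3, 6, k=1)): [0, 3, 7, 9, 4, 2, 1, 6, 5, 8]
After 2 (swap(1, 9)): [0, 8, 7, 9, 4, 2, 1, 6, 5, 3]
After 3 (rotate_left(5, 9, k=3)): [0, 8, 7, 9, 4, 5, 3, 2, 1, 6]
After 4 (swap(2, 6)): [0, 8, 3, 9, 4, 5, 7, 2, 1, 6]
After 5 (reverse(7, 8)): [0, 8, 3, 9, 4, 5, 7, 1, 2, 6]
After 6 (rotate_left(0, 6, k=6)): [7, 0, 8, 3, 9, 4, 5, 1, 2, 6]
After 7 (reverse(4, 7)): [7, 0, 8, 3, 1, 5, 4, 9, 2, 6]
After 8 (swap(4, 1)): [7, 1, 8, 3, 0, 5, 4, 9, 2, 6]
After 9 (swap(5, 4)): [7, 1, 8, 3, 5, 0, 4, 9, 2, 6]
After 10 (swap(1, 3)): [7, 3, 8, 1, 5, 0, 4, 9, 2, 6]
After 11 (swap(5, 9)): [7, 3, 8, 1, 5, 6, 4, 9, 2, 0]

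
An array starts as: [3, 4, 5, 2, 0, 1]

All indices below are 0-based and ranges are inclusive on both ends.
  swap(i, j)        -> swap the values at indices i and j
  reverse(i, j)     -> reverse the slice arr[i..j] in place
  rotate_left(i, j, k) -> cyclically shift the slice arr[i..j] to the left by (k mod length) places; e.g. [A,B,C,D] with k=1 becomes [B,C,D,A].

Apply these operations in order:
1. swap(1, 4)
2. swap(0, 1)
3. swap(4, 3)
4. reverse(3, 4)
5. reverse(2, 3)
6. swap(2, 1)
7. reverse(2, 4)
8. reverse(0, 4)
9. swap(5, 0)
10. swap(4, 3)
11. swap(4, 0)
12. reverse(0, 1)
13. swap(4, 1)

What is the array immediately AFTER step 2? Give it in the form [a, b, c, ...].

After 1 (swap(1, 4)): [3, 0, 5, 2, 4, 1]
After 2 (swap(0, 1)): [0, 3, 5, 2, 4, 1]

Answer: [0, 3, 5, 2, 4, 1]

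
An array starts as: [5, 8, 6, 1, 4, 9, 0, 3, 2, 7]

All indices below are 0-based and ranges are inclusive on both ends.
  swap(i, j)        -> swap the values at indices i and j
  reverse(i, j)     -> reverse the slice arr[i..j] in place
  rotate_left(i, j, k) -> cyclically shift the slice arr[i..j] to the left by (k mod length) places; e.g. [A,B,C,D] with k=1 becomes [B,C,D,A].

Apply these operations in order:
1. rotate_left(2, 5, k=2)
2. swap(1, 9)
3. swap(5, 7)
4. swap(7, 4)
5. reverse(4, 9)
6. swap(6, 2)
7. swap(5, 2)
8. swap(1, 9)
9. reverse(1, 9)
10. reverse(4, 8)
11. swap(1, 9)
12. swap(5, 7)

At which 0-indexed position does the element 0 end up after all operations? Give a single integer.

Answer: 3

Derivation:
After 1 (rotate_left(2, 5, k=2)): [5, 8, 4, 9, 6, 1, 0, 3, 2, 7]
After 2 (swap(1, 9)): [5, 7, 4, 9, 6, 1, 0, 3, 2, 8]
After 3 (swap(5, 7)): [5, 7, 4, 9, 6, 3, 0, 1, 2, 8]
After 4 (swap(7, 4)): [5, 7, 4, 9, 1, 3, 0, 6, 2, 8]
After 5 (reverse(4, 9)): [5, 7, 4, 9, 8, 2, 6, 0, 3, 1]
After 6 (swap(6, 2)): [5, 7, 6, 9, 8, 2, 4, 0, 3, 1]
After 7 (swap(5, 2)): [5, 7, 2, 9, 8, 6, 4, 0, 3, 1]
After 8 (swap(1, 9)): [5, 1, 2, 9, 8, 6, 4, 0, 3, 7]
After 9 (reverse(1, 9)): [5, 7, 3, 0, 4, 6, 8, 9, 2, 1]
After 10 (reverse(4, 8)): [5, 7, 3, 0, 2, 9, 8, 6, 4, 1]
After 11 (swap(1, 9)): [5, 1, 3, 0, 2, 9, 8, 6, 4, 7]
After 12 (swap(5, 7)): [5, 1, 3, 0, 2, 6, 8, 9, 4, 7]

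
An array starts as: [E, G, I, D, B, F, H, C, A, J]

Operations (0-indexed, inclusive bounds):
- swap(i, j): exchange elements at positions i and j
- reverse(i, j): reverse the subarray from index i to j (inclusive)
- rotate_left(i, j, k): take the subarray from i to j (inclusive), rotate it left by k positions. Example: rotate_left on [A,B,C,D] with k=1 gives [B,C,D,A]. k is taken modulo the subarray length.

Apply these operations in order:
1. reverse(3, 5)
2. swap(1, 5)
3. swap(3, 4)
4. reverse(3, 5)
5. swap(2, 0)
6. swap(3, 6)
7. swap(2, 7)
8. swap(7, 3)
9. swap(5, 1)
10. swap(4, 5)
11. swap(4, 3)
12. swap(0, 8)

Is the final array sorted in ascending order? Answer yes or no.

After 1 (reverse(3, 5)): [E, G, I, F, B, D, H, C, A, J]
After 2 (swap(1, 5)): [E, D, I, F, B, G, H, C, A, J]
After 3 (swap(3, 4)): [E, D, I, B, F, G, H, C, A, J]
After 4 (reverse(3, 5)): [E, D, I, G, F, B, H, C, A, J]
After 5 (swap(2, 0)): [I, D, E, G, F, B, H, C, A, J]
After 6 (swap(3, 6)): [I, D, E, H, F, B, G, C, A, J]
After 7 (swap(2, 7)): [I, D, C, H, F, B, G, E, A, J]
After 8 (swap(7, 3)): [I, D, C, E, F, B, G, H, A, J]
After 9 (swap(5, 1)): [I, B, C, E, F, D, G, H, A, J]
After 10 (swap(4, 5)): [I, B, C, E, D, F, G, H, A, J]
After 11 (swap(4, 3)): [I, B, C, D, E, F, G, H, A, J]
After 12 (swap(0, 8)): [A, B, C, D, E, F, G, H, I, J]

Answer: yes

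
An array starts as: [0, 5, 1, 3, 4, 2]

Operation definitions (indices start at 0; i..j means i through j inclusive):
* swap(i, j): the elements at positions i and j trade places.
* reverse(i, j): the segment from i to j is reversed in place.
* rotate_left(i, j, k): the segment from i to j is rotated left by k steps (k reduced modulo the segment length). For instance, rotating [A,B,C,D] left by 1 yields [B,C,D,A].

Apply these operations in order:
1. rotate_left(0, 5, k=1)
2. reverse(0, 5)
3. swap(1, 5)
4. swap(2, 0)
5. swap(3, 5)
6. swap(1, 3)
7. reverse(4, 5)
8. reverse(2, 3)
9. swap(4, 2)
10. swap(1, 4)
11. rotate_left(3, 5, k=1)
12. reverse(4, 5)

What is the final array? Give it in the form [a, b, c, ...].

After 1 (rotate_left(0, 5, k=1)): [5, 1, 3, 4, 2, 0]
After 2 (reverse(0, 5)): [0, 2, 4, 3, 1, 5]
After 3 (swap(1, 5)): [0, 5, 4, 3, 1, 2]
After 4 (swap(2, 0)): [4, 5, 0, 3, 1, 2]
After 5 (swap(3, 5)): [4, 5, 0, 2, 1, 3]
After 6 (swap(1, 3)): [4, 2, 0, 5, 1, 3]
After 7 (reverse(4, 5)): [4, 2, 0, 5, 3, 1]
After 8 (reverse(2, 3)): [4, 2, 5, 0, 3, 1]
After 9 (swap(4, 2)): [4, 2, 3, 0, 5, 1]
After 10 (swap(1, 4)): [4, 5, 3, 0, 2, 1]
After 11 (rotate_left(3, 5, k=1)): [4, 5, 3, 2, 1, 0]
After 12 (reverse(4, 5)): [4, 5, 3, 2, 0, 1]

Answer: [4, 5, 3, 2, 0, 1]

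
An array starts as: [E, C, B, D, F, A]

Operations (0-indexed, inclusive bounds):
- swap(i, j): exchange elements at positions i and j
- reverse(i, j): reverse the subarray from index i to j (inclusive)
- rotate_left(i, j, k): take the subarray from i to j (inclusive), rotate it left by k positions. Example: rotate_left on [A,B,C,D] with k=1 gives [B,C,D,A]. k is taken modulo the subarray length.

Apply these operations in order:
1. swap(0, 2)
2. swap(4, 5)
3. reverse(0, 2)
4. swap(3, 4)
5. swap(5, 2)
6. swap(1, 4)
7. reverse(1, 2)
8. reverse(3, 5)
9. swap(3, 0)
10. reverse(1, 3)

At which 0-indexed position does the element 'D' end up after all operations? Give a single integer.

After 1 (swap(0, 2)): [B, C, E, D, F, A]
After 2 (swap(4, 5)): [B, C, E, D, A, F]
After 3 (reverse(0, 2)): [E, C, B, D, A, F]
After 4 (swap(3, 4)): [E, C, B, A, D, F]
After 5 (swap(5, 2)): [E, C, F, A, D, B]
After 6 (swap(1, 4)): [E, D, F, A, C, B]
After 7 (reverse(1, 2)): [E, F, D, A, C, B]
After 8 (reverse(3, 5)): [E, F, D, B, C, A]
After 9 (swap(3, 0)): [B, F, D, E, C, A]
After 10 (reverse(1, 3)): [B, E, D, F, C, A]

Answer: 2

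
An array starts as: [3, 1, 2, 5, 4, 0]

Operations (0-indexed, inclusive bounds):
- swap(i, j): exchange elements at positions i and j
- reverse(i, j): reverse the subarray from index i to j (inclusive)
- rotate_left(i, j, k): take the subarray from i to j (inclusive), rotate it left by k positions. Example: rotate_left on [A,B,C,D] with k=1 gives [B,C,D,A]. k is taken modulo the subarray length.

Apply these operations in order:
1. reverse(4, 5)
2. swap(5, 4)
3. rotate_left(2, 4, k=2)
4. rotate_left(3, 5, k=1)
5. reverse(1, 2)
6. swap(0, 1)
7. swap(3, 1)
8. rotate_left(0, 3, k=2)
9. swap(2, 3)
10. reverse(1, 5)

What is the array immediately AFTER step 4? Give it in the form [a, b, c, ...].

After 1 (reverse(4, 5)): [3, 1, 2, 5, 0, 4]
After 2 (swap(5, 4)): [3, 1, 2, 5, 4, 0]
After 3 (rotate_left(2, 4, k=2)): [3, 1, 4, 2, 5, 0]
After 4 (rotate_left(3, 5, k=1)): [3, 1, 4, 5, 0, 2]

Answer: [3, 1, 4, 5, 0, 2]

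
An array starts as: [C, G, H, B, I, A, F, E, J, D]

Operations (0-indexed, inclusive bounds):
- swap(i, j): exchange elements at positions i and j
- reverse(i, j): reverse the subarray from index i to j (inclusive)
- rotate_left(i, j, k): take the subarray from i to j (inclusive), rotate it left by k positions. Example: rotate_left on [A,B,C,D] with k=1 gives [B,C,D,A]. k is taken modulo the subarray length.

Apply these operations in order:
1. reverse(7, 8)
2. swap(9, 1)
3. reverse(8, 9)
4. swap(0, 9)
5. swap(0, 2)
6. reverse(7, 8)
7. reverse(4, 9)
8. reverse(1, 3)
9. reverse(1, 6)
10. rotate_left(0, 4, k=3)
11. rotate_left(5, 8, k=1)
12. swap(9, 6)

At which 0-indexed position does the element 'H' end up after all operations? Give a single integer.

Answer: 2

Derivation:
After 1 (reverse(7, 8)): [C, G, H, B, I, A, F, J, E, D]
After 2 (swap(9, 1)): [C, D, H, B, I, A, F, J, E, G]
After 3 (reverse(8, 9)): [C, D, H, B, I, A, F, J, G, E]
After 4 (swap(0, 9)): [E, D, H, B, I, A, F, J, G, C]
After 5 (swap(0, 2)): [H, D, E, B, I, A, F, J, G, C]
After 6 (reverse(7, 8)): [H, D, E, B, I, A, F, G, J, C]
After 7 (reverse(4, 9)): [H, D, E, B, C, J, G, F, A, I]
After 8 (reverse(1, 3)): [H, B, E, D, C, J, G, F, A, I]
After 9 (reverse(1, 6)): [H, G, J, C, D, E, B, F, A, I]
After 10 (rotate_left(0, 4, k=3)): [C, D, H, G, J, E, B, F, A, I]
After 11 (rotate_left(5, 8, k=1)): [C, D, H, G, J, B, F, A, E, I]
After 12 (swap(9, 6)): [C, D, H, G, J, B, I, A, E, F]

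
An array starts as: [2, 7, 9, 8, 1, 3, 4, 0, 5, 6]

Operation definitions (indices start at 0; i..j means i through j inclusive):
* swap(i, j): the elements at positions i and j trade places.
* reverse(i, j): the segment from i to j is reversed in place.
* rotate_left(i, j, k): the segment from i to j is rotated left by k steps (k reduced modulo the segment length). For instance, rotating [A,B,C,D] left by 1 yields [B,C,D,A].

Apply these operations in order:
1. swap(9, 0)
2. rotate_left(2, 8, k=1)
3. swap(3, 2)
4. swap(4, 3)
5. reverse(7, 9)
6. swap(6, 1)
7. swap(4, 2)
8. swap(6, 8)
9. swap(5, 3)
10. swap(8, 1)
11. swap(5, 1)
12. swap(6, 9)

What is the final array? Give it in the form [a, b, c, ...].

Answer: [6, 3, 8, 4, 1, 7, 5, 2, 0, 9]

Derivation:
After 1 (swap(9, 0)): [6, 7, 9, 8, 1, 3, 4, 0, 5, 2]
After 2 (rotate_left(2, 8, k=1)): [6, 7, 8, 1, 3, 4, 0, 5, 9, 2]
After 3 (swap(3, 2)): [6, 7, 1, 8, 3, 4, 0, 5, 9, 2]
After 4 (swap(4, 3)): [6, 7, 1, 3, 8, 4, 0, 5, 9, 2]
After 5 (reverse(7, 9)): [6, 7, 1, 3, 8, 4, 0, 2, 9, 5]
After 6 (swap(6, 1)): [6, 0, 1, 3, 8, 4, 7, 2, 9, 5]
After 7 (swap(4, 2)): [6, 0, 8, 3, 1, 4, 7, 2, 9, 5]
After 8 (swap(6, 8)): [6, 0, 8, 3, 1, 4, 9, 2, 7, 5]
After 9 (swap(5, 3)): [6, 0, 8, 4, 1, 3, 9, 2, 7, 5]
After 10 (swap(8, 1)): [6, 7, 8, 4, 1, 3, 9, 2, 0, 5]
After 11 (swap(5, 1)): [6, 3, 8, 4, 1, 7, 9, 2, 0, 5]
After 12 (swap(6, 9)): [6, 3, 8, 4, 1, 7, 5, 2, 0, 9]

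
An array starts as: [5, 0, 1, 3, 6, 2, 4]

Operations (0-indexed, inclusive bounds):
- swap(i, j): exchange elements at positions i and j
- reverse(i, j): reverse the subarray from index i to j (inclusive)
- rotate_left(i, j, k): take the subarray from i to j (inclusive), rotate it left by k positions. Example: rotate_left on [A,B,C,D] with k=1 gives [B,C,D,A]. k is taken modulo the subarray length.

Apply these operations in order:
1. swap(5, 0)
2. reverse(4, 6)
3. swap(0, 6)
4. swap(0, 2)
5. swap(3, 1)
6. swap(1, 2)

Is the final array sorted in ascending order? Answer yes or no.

Answer: no

Derivation:
After 1 (swap(5, 0)): [2, 0, 1, 3, 6, 5, 4]
After 2 (reverse(4, 6)): [2, 0, 1, 3, 4, 5, 6]
After 3 (swap(0, 6)): [6, 0, 1, 3, 4, 5, 2]
After 4 (swap(0, 2)): [1, 0, 6, 3, 4, 5, 2]
After 5 (swap(3, 1)): [1, 3, 6, 0, 4, 5, 2]
After 6 (swap(1, 2)): [1, 6, 3, 0, 4, 5, 2]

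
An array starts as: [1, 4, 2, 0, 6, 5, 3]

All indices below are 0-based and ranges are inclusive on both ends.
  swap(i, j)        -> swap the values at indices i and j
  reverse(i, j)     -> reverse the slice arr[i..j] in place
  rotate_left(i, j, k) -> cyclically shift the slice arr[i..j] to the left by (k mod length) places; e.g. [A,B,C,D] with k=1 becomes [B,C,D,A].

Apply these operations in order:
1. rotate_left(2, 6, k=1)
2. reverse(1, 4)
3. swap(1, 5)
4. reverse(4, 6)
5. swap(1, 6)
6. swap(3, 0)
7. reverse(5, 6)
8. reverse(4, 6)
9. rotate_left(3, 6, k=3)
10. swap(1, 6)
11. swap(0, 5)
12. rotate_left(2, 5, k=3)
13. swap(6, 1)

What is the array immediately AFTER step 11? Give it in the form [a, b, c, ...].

Answer: [5, 3, 6, 2, 1, 0, 4]

Derivation:
After 1 (rotate_left(2, 6, k=1)): [1, 4, 0, 6, 5, 3, 2]
After 2 (reverse(1, 4)): [1, 5, 6, 0, 4, 3, 2]
After 3 (swap(1, 5)): [1, 3, 6, 0, 4, 5, 2]
After 4 (reverse(4, 6)): [1, 3, 6, 0, 2, 5, 4]
After 5 (swap(1, 6)): [1, 4, 6, 0, 2, 5, 3]
After 6 (swap(3, 0)): [0, 4, 6, 1, 2, 5, 3]
After 7 (reverse(5, 6)): [0, 4, 6, 1, 2, 3, 5]
After 8 (reverse(4, 6)): [0, 4, 6, 1, 5, 3, 2]
After 9 (rotate_left(3, 6, k=3)): [0, 4, 6, 2, 1, 5, 3]
After 10 (swap(1, 6)): [0, 3, 6, 2, 1, 5, 4]
After 11 (swap(0, 5)): [5, 3, 6, 2, 1, 0, 4]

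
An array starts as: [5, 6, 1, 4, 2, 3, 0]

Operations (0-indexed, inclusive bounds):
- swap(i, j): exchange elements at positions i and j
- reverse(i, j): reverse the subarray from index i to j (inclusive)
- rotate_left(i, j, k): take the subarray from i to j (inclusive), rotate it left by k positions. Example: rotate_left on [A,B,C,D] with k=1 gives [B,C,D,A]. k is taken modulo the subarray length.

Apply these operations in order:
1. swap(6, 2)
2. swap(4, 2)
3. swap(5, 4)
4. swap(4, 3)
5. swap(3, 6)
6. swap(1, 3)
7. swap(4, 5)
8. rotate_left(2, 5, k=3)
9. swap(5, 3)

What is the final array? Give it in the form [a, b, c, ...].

Answer: [5, 1, 4, 0, 6, 2, 3]

Derivation:
After 1 (swap(6, 2)): [5, 6, 0, 4, 2, 3, 1]
After 2 (swap(4, 2)): [5, 6, 2, 4, 0, 3, 1]
After 3 (swap(5, 4)): [5, 6, 2, 4, 3, 0, 1]
After 4 (swap(4, 3)): [5, 6, 2, 3, 4, 0, 1]
After 5 (swap(3, 6)): [5, 6, 2, 1, 4, 0, 3]
After 6 (swap(1, 3)): [5, 1, 2, 6, 4, 0, 3]
After 7 (swap(4, 5)): [5, 1, 2, 6, 0, 4, 3]
After 8 (rotate_left(2, 5, k=3)): [5, 1, 4, 2, 6, 0, 3]
After 9 (swap(5, 3)): [5, 1, 4, 0, 6, 2, 3]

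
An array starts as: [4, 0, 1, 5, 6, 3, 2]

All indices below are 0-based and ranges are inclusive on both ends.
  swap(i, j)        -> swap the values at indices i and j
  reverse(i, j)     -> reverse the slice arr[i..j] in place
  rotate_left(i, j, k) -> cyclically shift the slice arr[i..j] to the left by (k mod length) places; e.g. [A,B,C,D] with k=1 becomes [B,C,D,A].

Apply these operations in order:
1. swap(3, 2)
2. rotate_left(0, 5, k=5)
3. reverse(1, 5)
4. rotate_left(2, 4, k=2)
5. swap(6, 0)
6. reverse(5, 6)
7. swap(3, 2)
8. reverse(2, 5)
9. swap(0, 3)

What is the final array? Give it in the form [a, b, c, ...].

After 1 (swap(3, 2)): [4, 0, 5, 1, 6, 3, 2]
After 2 (rotate_left(0, 5, k=5)): [3, 4, 0, 5, 1, 6, 2]
After 3 (reverse(1, 5)): [3, 6, 1, 5, 0, 4, 2]
After 4 (rotate_left(2, 4, k=2)): [3, 6, 0, 1, 5, 4, 2]
After 5 (swap(6, 0)): [2, 6, 0, 1, 5, 4, 3]
After 6 (reverse(5, 6)): [2, 6, 0, 1, 5, 3, 4]
After 7 (swap(3, 2)): [2, 6, 1, 0, 5, 3, 4]
After 8 (reverse(2, 5)): [2, 6, 3, 5, 0, 1, 4]
After 9 (swap(0, 3)): [5, 6, 3, 2, 0, 1, 4]

Answer: [5, 6, 3, 2, 0, 1, 4]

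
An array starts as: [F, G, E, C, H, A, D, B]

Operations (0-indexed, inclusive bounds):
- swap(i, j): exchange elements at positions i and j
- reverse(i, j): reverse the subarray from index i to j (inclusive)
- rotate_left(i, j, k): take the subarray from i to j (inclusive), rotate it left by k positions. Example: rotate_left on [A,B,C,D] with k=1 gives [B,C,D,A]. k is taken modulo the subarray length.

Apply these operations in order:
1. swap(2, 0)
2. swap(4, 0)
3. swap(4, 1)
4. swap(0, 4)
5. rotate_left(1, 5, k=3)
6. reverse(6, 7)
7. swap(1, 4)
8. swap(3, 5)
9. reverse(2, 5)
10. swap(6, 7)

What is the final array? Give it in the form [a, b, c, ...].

Answer: [G, F, E, H, C, A, D, B]

Derivation:
After 1 (swap(2, 0)): [E, G, F, C, H, A, D, B]
After 2 (swap(4, 0)): [H, G, F, C, E, A, D, B]
After 3 (swap(4, 1)): [H, E, F, C, G, A, D, B]
After 4 (swap(0, 4)): [G, E, F, C, H, A, D, B]
After 5 (rotate_left(1, 5, k=3)): [G, H, A, E, F, C, D, B]
After 6 (reverse(6, 7)): [G, H, A, E, F, C, B, D]
After 7 (swap(1, 4)): [G, F, A, E, H, C, B, D]
After 8 (swap(3, 5)): [G, F, A, C, H, E, B, D]
After 9 (reverse(2, 5)): [G, F, E, H, C, A, B, D]
After 10 (swap(6, 7)): [G, F, E, H, C, A, D, B]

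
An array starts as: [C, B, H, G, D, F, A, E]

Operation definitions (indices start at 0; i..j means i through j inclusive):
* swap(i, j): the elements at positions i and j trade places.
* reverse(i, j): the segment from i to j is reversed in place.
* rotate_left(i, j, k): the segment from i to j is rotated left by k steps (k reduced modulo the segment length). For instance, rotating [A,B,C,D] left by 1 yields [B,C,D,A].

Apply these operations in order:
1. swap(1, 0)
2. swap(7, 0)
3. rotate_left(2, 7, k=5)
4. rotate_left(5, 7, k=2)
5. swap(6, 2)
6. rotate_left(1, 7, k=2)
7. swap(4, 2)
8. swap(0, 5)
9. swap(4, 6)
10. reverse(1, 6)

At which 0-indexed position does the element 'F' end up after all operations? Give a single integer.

After 1 (swap(1, 0)): [B, C, H, G, D, F, A, E]
After 2 (swap(7, 0)): [E, C, H, G, D, F, A, B]
After 3 (rotate_left(2, 7, k=5)): [E, C, B, H, G, D, F, A]
After 4 (rotate_left(5, 7, k=2)): [E, C, B, H, G, A, D, F]
After 5 (swap(6, 2)): [E, C, D, H, G, A, B, F]
After 6 (rotate_left(1, 7, k=2)): [E, H, G, A, B, F, C, D]
After 7 (swap(4, 2)): [E, H, B, A, G, F, C, D]
After 8 (swap(0, 5)): [F, H, B, A, G, E, C, D]
After 9 (swap(4, 6)): [F, H, B, A, C, E, G, D]
After 10 (reverse(1, 6)): [F, G, E, C, A, B, H, D]

Answer: 0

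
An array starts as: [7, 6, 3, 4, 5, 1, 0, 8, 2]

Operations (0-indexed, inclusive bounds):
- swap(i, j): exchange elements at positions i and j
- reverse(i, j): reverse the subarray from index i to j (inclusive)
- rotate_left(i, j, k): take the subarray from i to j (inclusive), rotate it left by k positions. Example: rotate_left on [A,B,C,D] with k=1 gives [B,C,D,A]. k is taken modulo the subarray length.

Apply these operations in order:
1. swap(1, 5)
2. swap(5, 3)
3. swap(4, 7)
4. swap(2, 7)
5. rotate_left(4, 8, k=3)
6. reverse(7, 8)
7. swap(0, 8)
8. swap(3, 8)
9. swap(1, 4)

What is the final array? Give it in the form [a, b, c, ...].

Answer: [4, 3, 5, 7, 1, 2, 8, 0, 6]

Derivation:
After 1 (swap(1, 5)): [7, 1, 3, 4, 5, 6, 0, 8, 2]
After 2 (swap(5, 3)): [7, 1, 3, 6, 5, 4, 0, 8, 2]
After 3 (swap(4, 7)): [7, 1, 3, 6, 8, 4, 0, 5, 2]
After 4 (swap(2, 7)): [7, 1, 5, 6, 8, 4, 0, 3, 2]
After 5 (rotate_left(4, 8, k=3)): [7, 1, 5, 6, 3, 2, 8, 4, 0]
After 6 (reverse(7, 8)): [7, 1, 5, 6, 3, 2, 8, 0, 4]
After 7 (swap(0, 8)): [4, 1, 5, 6, 3, 2, 8, 0, 7]
After 8 (swap(3, 8)): [4, 1, 5, 7, 3, 2, 8, 0, 6]
After 9 (swap(1, 4)): [4, 3, 5, 7, 1, 2, 8, 0, 6]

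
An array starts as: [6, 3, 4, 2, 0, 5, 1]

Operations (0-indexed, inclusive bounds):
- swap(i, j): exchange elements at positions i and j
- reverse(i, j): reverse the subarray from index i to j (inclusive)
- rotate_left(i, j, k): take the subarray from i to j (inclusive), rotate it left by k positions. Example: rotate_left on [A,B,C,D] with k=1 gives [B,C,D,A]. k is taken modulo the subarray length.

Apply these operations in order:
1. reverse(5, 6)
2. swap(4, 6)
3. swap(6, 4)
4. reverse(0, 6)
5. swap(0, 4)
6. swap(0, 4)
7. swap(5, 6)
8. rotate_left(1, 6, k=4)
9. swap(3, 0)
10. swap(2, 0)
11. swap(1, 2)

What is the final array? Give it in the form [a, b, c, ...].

Answer: [3, 1, 6, 5, 0, 2, 4]

Derivation:
After 1 (reverse(5, 6)): [6, 3, 4, 2, 0, 1, 5]
After 2 (swap(4, 6)): [6, 3, 4, 2, 5, 1, 0]
After 3 (swap(6, 4)): [6, 3, 4, 2, 0, 1, 5]
After 4 (reverse(0, 6)): [5, 1, 0, 2, 4, 3, 6]
After 5 (swap(0, 4)): [4, 1, 0, 2, 5, 3, 6]
After 6 (swap(0, 4)): [5, 1, 0, 2, 4, 3, 6]
After 7 (swap(5, 6)): [5, 1, 0, 2, 4, 6, 3]
After 8 (rotate_left(1, 6, k=4)): [5, 6, 3, 1, 0, 2, 4]
After 9 (swap(3, 0)): [1, 6, 3, 5, 0, 2, 4]
After 10 (swap(2, 0)): [3, 6, 1, 5, 0, 2, 4]
After 11 (swap(1, 2)): [3, 1, 6, 5, 0, 2, 4]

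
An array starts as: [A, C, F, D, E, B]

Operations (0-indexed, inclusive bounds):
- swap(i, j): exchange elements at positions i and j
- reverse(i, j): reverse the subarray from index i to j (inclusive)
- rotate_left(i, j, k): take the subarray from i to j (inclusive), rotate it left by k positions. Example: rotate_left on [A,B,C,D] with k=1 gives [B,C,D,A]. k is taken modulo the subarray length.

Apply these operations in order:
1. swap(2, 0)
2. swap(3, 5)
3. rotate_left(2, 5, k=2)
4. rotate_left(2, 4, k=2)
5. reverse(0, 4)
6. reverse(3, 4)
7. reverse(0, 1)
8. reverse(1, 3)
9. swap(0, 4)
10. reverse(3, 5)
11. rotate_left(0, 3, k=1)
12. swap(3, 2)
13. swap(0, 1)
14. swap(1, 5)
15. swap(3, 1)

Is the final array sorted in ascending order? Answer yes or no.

Answer: yes

Derivation:
After 1 (swap(2, 0)): [F, C, A, D, E, B]
After 2 (swap(3, 5)): [F, C, A, B, E, D]
After 3 (rotate_left(2, 5, k=2)): [F, C, E, D, A, B]
After 4 (rotate_left(2, 4, k=2)): [F, C, A, E, D, B]
After 5 (reverse(0, 4)): [D, E, A, C, F, B]
After 6 (reverse(3, 4)): [D, E, A, F, C, B]
After 7 (reverse(0, 1)): [E, D, A, F, C, B]
After 8 (reverse(1, 3)): [E, F, A, D, C, B]
After 9 (swap(0, 4)): [C, F, A, D, E, B]
After 10 (reverse(3, 5)): [C, F, A, B, E, D]
After 11 (rotate_left(0, 3, k=1)): [F, A, B, C, E, D]
After 12 (swap(3, 2)): [F, A, C, B, E, D]
After 13 (swap(0, 1)): [A, F, C, B, E, D]
After 14 (swap(1, 5)): [A, D, C, B, E, F]
After 15 (swap(3, 1)): [A, B, C, D, E, F]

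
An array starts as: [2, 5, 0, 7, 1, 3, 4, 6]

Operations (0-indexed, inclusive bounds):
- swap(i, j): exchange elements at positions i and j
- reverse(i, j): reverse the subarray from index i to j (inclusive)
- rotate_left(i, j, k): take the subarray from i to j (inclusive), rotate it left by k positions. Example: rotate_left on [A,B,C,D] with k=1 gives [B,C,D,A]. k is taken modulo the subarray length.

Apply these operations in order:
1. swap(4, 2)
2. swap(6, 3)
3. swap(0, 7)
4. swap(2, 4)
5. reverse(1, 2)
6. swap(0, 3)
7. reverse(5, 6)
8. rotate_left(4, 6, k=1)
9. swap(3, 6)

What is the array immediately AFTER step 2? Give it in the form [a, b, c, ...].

Answer: [2, 5, 1, 4, 0, 3, 7, 6]

Derivation:
After 1 (swap(4, 2)): [2, 5, 1, 7, 0, 3, 4, 6]
After 2 (swap(6, 3)): [2, 5, 1, 4, 0, 3, 7, 6]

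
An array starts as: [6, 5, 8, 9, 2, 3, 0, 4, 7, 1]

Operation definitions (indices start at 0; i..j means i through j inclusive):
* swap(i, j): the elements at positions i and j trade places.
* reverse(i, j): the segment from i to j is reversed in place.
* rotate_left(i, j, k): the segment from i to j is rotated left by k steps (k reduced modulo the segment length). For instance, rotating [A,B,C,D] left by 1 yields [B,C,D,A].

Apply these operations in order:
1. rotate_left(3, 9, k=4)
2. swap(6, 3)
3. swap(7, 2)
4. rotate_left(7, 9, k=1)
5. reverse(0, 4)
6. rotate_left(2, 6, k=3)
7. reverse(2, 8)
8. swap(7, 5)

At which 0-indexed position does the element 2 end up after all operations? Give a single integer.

Answer: 6

Derivation:
After 1 (rotate_left(3, 9, k=4)): [6, 5, 8, 4, 7, 1, 9, 2, 3, 0]
After 2 (swap(6, 3)): [6, 5, 8, 9, 7, 1, 4, 2, 3, 0]
After 3 (swap(7, 2)): [6, 5, 2, 9, 7, 1, 4, 8, 3, 0]
After 4 (rotate_left(7, 9, k=1)): [6, 5, 2, 9, 7, 1, 4, 3, 0, 8]
After 5 (reverse(0, 4)): [7, 9, 2, 5, 6, 1, 4, 3, 0, 8]
After 6 (rotate_left(2, 6, k=3)): [7, 9, 1, 4, 2, 5, 6, 3, 0, 8]
After 7 (reverse(2, 8)): [7, 9, 0, 3, 6, 5, 2, 4, 1, 8]
After 8 (swap(7, 5)): [7, 9, 0, 3, 6, 4, 2, 5, 1, 8]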